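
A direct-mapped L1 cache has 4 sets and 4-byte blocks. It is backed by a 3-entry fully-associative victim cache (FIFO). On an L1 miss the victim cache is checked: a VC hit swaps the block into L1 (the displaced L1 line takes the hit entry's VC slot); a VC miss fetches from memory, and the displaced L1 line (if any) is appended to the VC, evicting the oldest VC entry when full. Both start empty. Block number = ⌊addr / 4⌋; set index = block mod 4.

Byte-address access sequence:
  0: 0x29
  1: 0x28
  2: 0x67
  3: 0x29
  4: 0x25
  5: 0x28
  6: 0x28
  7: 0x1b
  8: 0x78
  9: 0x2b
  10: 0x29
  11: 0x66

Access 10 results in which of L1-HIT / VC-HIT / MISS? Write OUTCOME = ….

OUTCOME = L1-HIT

0: 0x29 (blk 10, set 2) → MISS  vc=[]
1: 0x28 (blk 10, set 2) → L1-HIT  vc=[]
2: 0x67 (blk 25, set 1) → MISS  vc=[]
3: 0x29 (blk 10, set 2) → L1-HIT  vc=[]
4: 0x25 (blk 9, set 1) → MISS  vc=[25]
5: 0x28 (blk 10, set 2) → L1-HIT  vc=[25]
6: 0x28 (blk 10, set 2) → L1-HIT  vc=[25]
7: 0x1b (blk 6, set 2) → MISS  vc=[25, 10]
8: 0x78 (blk 30, set 2) → MISS  vc=[25, 10, 6]
9: 0x2b (blk 10, set 2) → VC-HIT  vc=[25, 30, 6]
10: 0x29 (blk 10, set 2) → L1-HIT  vc=[25, 30, 6]
11: 0x66 (blk 25, set 1) → VC-HIT  vc=[9, 30, 6]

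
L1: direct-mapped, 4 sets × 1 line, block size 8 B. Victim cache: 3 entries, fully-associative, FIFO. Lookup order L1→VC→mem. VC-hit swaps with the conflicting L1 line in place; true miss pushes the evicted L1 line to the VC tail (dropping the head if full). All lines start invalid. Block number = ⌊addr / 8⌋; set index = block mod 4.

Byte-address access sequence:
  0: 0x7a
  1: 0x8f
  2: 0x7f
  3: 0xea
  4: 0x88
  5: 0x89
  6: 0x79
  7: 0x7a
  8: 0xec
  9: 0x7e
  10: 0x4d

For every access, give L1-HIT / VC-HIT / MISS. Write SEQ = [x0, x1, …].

#0 0x7a→b15/s3 MISS; vc=[]
#1 0x8f→b17/s1 MISS; vc=[]
#2 0x7f→b15/s3 L1-HIT; vc=[]
#3 0xea→b29/s1 MISS; vc=[17]
#4 0x88→b17/s1 VC-HIT; vc=[29]
#5 0x89→b17/s1 L1-HIT; vc=[29]
#6 0x79→b15/s3 L1-HIT; vc=[29]
#7 0x7a→b15/s3 L1-HIT; vc=[29]
#8 0xec→b29/s1 VC-HIT; vc=[17]
#9 0x7e→b15/s3 L1-HIT; vc=[17]
#10 0x4d→b9/s1 MISS; vc=[17,29]

SEQ = [MISS, MISS, L1-HIT, MISS, VC-HIT, L1-HIT, L1-HIT, L1-HIT, VC-HIT, L1-HIT, MISS]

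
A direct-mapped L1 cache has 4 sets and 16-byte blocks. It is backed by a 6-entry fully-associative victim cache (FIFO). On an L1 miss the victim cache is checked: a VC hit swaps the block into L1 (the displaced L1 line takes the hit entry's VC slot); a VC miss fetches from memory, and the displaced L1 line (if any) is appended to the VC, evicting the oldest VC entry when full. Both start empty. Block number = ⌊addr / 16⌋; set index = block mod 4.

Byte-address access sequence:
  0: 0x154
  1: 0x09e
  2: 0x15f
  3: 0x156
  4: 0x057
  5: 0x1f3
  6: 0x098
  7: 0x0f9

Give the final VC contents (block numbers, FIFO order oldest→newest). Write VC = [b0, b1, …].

#0 0x154→b21/s1 MISS; vc=[]
#1 0x9e→b9/s1 MISS; vc=[21]
#2 0x15f→b21/s1 VC-HIT; vc=[9]
#3 0x156→b21/s1 L1-HIT; vc=[9]
#4 0x57→b5/s1 MISS; vc=[9,21]
#5 0x1f3→b31/s3 MISS; vc=[9,21]
#6 0x98→b9/s1 VC-HIT; vc=[5,21]
#7 0xf9→b15/s3 MISS; vc=[5,21,31]

VC = [5, 21, 31]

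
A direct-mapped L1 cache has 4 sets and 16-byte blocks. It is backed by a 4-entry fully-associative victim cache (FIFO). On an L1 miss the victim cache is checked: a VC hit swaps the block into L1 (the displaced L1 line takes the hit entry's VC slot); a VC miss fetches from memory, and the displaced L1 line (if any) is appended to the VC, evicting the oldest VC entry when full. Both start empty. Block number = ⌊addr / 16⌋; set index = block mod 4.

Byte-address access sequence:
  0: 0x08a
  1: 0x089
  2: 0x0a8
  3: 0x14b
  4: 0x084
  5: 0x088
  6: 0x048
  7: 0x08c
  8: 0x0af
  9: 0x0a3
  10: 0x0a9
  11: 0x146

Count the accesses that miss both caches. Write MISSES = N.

MISSES = 4

  [0] addr=0x8a blk=8 s=0: MISS | VC []
  [1] addr=0x89 blk=8 s=0: L1-HIT | VC []
  [2] addr=0xa8 blk=10 s=2: MISS | VC []
  [3] addr=0x14b blk=20 s=0: MISS | VC [8]
  [4] addr=0x84 blk=8 s=0: VC-HIT | VC [20]
  [5] addr=0x88 blk=8 s=0: L1-HIT | VC [20]
  [6] addr=0x48 blk=4 s=0: MISS | VC [20, 8]
  [7] addr=0x8c blk=8 s=0: VC-HIT | VC [20, 4]
  [8] addr=0xaf blk=10 s=2: L1-HIT | VC [20, 4]
  [9] addr=0xa3 blk=10 s=2: L1-HIT | VC [20, 4]
  [10] addr=0xa9 blk=10 s=2: L1-HIT | VC [20, 4]
  [11] addr=0x146 blk=20 s=0: VC-HIT | VC [8, 4]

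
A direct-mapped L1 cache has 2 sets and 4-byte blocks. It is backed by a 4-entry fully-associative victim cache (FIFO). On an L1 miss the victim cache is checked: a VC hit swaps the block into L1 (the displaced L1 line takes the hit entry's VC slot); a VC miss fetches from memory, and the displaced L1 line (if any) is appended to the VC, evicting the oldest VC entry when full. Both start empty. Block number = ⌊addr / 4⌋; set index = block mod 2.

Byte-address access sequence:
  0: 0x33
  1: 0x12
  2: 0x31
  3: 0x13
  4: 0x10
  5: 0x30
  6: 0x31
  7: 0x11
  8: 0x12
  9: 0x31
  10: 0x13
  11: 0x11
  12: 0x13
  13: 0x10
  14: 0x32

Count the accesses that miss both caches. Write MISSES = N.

MISSES = 2

#0 0x33→b12/s0 MISS; vc=[]
#1 0x12→b4/s0 MISS; vc=[12]
#2 0x31→b12/s0 VC-HIT; vc=[4]
#3 0x13→b4/s0 VC-HIT; vc=[12]
#4 0x10→b4/s0 L1-HIT; vc=[12]
#5 0x30→b12/s0 VC-HIT; vc=[4]
#6 0x31→b12/s0 L1-HIT; vc=[4]
#7 0x11→b4/s0 VC-HIT; vc=[12]
#8 0x12→b4/s0 L1-HIT; vc=[12]
#9 0x31→b12/s0 VC-HIT; vc=[4]
#10 0x13→b4/s0 VC-HIT; vc=[12]
#11 0x11→b4/s0 L1-HIT; vc=[12]
#12 0x13→b4/s0 L1-HIT; vc=[12]
#13 0x10→b4/s0 L1-HIT; vc=[12]
#14 0x32→b12/s0 VC-HIT; vc=[4]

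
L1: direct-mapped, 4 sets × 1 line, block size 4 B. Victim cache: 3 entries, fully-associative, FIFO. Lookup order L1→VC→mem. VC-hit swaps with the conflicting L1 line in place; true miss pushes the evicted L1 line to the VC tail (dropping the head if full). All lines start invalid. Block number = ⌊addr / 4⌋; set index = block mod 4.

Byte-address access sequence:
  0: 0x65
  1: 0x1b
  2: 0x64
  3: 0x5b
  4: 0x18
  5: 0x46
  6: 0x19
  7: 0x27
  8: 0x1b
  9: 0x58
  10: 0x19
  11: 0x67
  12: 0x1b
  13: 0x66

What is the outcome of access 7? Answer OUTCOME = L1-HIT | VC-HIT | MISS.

  [0] addr=0x65 blk=25 s=1: MISS | VC []
  [1] addr=0x1b blk=6 s=2: MISS | VC []
  [2] addr=0x64 blk=25 s=1: L1-HIT | VC []
  [3] addr=0x5b blk=22 s=2: MISS | VC [6]
  [4] addr=0x18 blk=6 s=2: VC-HIT | VC [22]
  [5] addr=0x46 blk=17 s=1: MISS | VC [22, 25]
  [6] addr=0x19 blk=6 s=2: L1-HIT | VC [22, 25]
  [7] addr=0x27 blk=9 s=1: MISS | VC [22, 25, 17]
  [8] addr=0x1b blk=6 s=2: L1-HIT | VC [22, 25, 17]
  [9] addr=0x58 blk=22 s=2: VC-HIT | VC [6, 25, 17]
  [10] addr=0x19 blk=6 s=2: VC-HIT | VC [22, 25, 17]
  [11] addr=0x67 blk=25 s=1: VC-HIT | VC [22, 9, 17]
  [12] addr=0x1b blk=6 s=2: L1-HIT | VC [22, 9, 17]
  [13] addr=0x66 blk=25 s=1: L1-HIT | VC [22, 9, 17]

OUTCOME = MISS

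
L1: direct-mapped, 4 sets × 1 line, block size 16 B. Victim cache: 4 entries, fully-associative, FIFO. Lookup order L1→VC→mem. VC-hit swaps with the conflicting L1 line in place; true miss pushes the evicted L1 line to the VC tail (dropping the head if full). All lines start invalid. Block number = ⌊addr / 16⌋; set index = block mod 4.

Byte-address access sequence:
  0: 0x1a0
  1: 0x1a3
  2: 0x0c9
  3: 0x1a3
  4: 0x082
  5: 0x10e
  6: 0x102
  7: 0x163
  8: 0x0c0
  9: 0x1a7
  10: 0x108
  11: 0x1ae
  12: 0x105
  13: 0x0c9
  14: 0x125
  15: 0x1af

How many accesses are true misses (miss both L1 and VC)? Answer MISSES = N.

MISSES = 6

0: 0x1a0 (blk 26, set 2) → MISS  vc=[]
1: 0x1a3 (blk 26, set 2) → L1-HIT  vc=[]
2: 0xc9 (blk 12, set 0) → MISS  vc=[]
3: 0x1a3 (blk 26, set 2) → L1-HIT  vc=[]
4: 0x82 (blk 8, set 0) → MISS  vc=[12]
5: 0x10e (blk 16, set 0) → MISS  vc=[12, 8]
6: 0x102 (blk 16, set 0) → L1-HIT  vc=[12, 8]
7: 0x163 (blk 22, set 2) → MISS  vc=[12, 8, 26]
8: 0xc0 (blk 12, set 0) → VC-HIT  vc=[16, 8, 26]
9: 0x1a7 (blk 26, set 2) → VC-HIT  vc=[16, 8, 22]
10: 0x108 (blk 16, set 0) → VC-HIT  vc=[12, 8, 22]
11: 0x1ae (blk 26, set 2) → L1-HIT  vc=[12, 8, 22]
12: 0x105 (blk 16, set 0) → L1-HIT  vc=[12, 8, 22]
13: 0xc9 (blk 12, set 0) → VC-HIT  vc=[16, 8, 22]
14: 0x125 (blk 18, set 2) → MISS  vc=[16, 8, 22, 26]
15: 0x1af (blk 26, set 2) → VC-HIT  vc=[16, 8, 22, 18]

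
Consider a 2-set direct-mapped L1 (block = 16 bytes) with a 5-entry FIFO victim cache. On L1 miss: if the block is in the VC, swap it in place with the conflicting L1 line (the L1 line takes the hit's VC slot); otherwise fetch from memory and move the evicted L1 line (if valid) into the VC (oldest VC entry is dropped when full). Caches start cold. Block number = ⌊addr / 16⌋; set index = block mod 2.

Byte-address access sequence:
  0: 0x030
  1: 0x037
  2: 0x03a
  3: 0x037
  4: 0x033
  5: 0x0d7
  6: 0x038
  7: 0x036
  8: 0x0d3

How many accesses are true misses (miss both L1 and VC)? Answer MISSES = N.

  [0] addr=0x30 blk=3 s=1: MISS | VC []
  [1] addr=0x37 blk=3 s=1: L1-HIT | VC []
  [2] addr=0x3a blk=3 s=1: L1-HIT | VC []
  [3] addr=0x37 blk=3 s=1: L1-HIT | VC []
  [4] addr=0x33 blk=3 s=1: L1-HIT | VC []
  [5] addr=0xd7 blk=13 s=1: MISS | VC [3]
  [6] addr=0x38 blk=3 s=1: VC-HIT | VC [13]
  [7] addr=0x36 blk=3 s=1: L1-HIT | VC [13]
  [8] addr=0xd3 blk=13 s=1: VC-HIT | VC [3]

MISSES = 2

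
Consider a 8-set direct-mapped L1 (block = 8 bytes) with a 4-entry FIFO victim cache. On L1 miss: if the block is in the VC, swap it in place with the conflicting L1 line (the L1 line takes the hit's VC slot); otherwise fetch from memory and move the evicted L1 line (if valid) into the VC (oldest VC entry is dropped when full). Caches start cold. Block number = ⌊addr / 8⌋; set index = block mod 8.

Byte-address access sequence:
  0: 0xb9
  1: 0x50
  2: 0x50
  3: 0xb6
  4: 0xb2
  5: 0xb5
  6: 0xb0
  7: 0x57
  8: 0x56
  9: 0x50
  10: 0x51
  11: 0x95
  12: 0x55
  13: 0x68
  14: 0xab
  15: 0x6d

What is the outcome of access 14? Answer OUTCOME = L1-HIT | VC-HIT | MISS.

OUTCOME = MISS

#0 0xb9→b23/s7 MISS; vc=[]
#1 0x50→b10/s2 MISS; vc=[]
#2 0x50→b10/s2 L1-HIT; vc=[]
#3 0xb6→b22/s6 MISS; vc=[]
#4 0xb2→b22/s6 L1-HIT; vc=[]
#5 0xb5→b22/s6 L1-HIT; vc=[]
#6 0xb0→b22/s6 L1-HIT; vc=[]
#7 0x57→b10/s2 L1-HIT; vc=[]
#8 0x56→b10/s2 L1-HIT; vc=[]
#9 0x50→b10/s2 L1-HIT; vc=[]
#10 0x51→b10/s2 L1-HIT; vc=[]
#11 0x95→b18/s2 MISS; vc=[10]
#12 0x55→b10/s2 VC-HIT; vc=[18]
#13 0x68→b13/s5 MISS; vc=[18]
#14 0xab→b21/s5 MISS; vc=[18,13]
#15 0x6d→b13/s5 VC-HIT; vc=[18,21]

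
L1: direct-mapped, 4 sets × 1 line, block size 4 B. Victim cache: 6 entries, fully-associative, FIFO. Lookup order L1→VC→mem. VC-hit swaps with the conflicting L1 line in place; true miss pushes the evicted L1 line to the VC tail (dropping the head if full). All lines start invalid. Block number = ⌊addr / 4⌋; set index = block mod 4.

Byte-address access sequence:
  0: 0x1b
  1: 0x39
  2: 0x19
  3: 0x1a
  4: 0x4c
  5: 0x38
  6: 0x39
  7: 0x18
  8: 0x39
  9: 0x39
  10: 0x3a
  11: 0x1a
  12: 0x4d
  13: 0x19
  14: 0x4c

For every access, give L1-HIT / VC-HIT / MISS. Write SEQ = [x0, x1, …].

0: 0x1b (blk 6, set 2) → MISS  vc=[]
1: 0x39 (blk 14, set 2) → MISS  vc=[6]
2: 0x19 (blk 6, set 2) → VC-HIT  vc=[14]
3: 0x1a (blk 6, set 2) → L1-HIT  vc=[14]
4: 0x4c (blk 19, set 3) → MISS  vc=[14]
5: 0x38 (blk 14, set 2) → VC-HIT  vc=[6]
6: 0x39 (blk 14, set 2) → L1-HIT  vc=[6]
7: 0x18 (blk 6, set 2) → VC-HIT  vc=[14]
8: 0x39 (blk 14, set 2) → VC-HIT  vc=[6]
9: 0x39 (blk 14, set 2) → L1-HIT  vc=[6]
10: 0x3a (blk 14, set 2) → L1-HIT  vc=[6]
11: 0x1a (blk 6, set 2) → VC-HIT  vc=[14]
12: 0x4d (blk 19, set 3) → L1-HIT  vc=[14]
13: 0x19 (blk 6, set 2) → L1-HIT  vc=[14]
14: 0x4c (blk 19, set 3) → L1-HIT  vc=[14]

SEQ = [MISS, MISS, VC-HIT, L1-HIT, MISS, VC-HIT, L1-HIT, VC-HIT, VC-HIT, L1-HIT, L1-HIT, VC-HIT, L1-HIT, L1-HIT, L1-HIT]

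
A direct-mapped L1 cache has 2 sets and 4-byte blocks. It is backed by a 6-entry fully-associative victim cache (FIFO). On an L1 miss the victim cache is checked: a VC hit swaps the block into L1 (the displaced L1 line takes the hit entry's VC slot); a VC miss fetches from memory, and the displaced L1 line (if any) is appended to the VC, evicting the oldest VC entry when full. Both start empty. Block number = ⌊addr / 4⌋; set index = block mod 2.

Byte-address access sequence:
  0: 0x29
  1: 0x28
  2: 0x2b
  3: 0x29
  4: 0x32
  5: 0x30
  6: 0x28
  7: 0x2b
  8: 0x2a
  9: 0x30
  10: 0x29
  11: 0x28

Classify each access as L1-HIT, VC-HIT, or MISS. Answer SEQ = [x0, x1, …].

0: 0x29 (blk 10, set 0) → MISS  vc=[]
1: 0x28 (blk 10, set 0) → L1-HIT  vc=[]
2: 0x2b (blk 10, set 0) → L1-HIT  vc=[]
3: 0x29 (blk 10, set 0) → L1-HIT  vc=[]
4: 0x32 (blk 12, set 0) → MISS  vc=[10]
5: 0x30 (blk 12, set 0) → L1-HIT  vc=[10]
6: 0x28 (blk 10, set 0) → VC-HIT  vc=[12]
7: 0x2b (blk 10, set 0) → L1-HIT  vc=[12]
8: 0x2a (blk 10, set 0) → L1-HIT  vc=[12]
9: 0x30 (blk 12, set 0) → VC-HIT  vc=[10]
10: 0x29 (blk 10, set 0) → VC-HIT  vc=[12]
11: 0x28 (blk 10, set 0) → L1-HIT  vc=[12]

SEQ = [MISS, L1-HIT, L1-HIT, L1-HIT, MISS, L1-HIT, VC-HIT, L1-HIT, L1-HIT, VC-HIT, VC-HIT, L1-HIT]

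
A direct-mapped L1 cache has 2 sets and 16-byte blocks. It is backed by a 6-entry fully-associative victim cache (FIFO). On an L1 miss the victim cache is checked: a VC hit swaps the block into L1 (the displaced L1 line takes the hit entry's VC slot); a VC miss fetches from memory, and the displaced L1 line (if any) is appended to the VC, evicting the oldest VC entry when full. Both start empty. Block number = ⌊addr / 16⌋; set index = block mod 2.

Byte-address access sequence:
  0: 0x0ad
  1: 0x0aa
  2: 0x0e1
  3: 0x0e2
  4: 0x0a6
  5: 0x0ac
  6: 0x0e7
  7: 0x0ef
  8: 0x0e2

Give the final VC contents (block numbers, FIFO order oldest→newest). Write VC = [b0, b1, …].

#0 0xad→b10/s0 MISS; vc=[]
#1 0xaa→b10/s0 L1-HIT; vc=[]
#2 0xe1→b14/s0 MISS; vc=[10]
#3 0xe2→b14/s0 L1-HIT; vc=[10]
#4 0xa6→b10/s0 VC-HIT; vc=[14]
#5 0xac→b10/s0 L1-HIT; vc=[14]
#6 0xe7→b14/s0 VC-HIT; vc=[10]
#7 0xef→b14/s0 L1-HIT; vc=[10]
#8 0xe2→b14/s0 L1-HIT; vc=[10]

VC = [10]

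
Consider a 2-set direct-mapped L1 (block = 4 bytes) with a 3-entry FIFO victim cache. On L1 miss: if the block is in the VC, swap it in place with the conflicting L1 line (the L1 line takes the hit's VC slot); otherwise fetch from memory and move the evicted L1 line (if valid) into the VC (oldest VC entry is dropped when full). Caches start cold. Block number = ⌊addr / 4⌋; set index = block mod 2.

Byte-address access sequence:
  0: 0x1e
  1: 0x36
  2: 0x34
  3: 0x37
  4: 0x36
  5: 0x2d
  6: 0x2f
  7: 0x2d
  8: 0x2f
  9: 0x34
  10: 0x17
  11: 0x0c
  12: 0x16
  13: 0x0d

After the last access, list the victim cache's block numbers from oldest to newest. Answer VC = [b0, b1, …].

#0 0x1e→b7/s1 MISS; vc=[]
#1 0x36→b13/s1 MISS; vc=[7]
#2 0x34→b13/s1 L1-HIT; vc=[7]
#3 0x37→b13/s1 L1-HIT; vc=[7]
#4 0x36→b13/s1 L1-HIT; vc=[7]
#5 0x2d→b11/s1 MISS; vc=[7,13]
#6 0x2f→b11/s1 L1-HIT; vc=[7,13]
#7 0x2d→b11/s1 L1-HIT; vc=[7,13]
#8 0x2f→b11/s1 L1-HIT; vc=[7,13]
#9 0x34→b13/s1 VC-HIT; vc=[7,11]
#10 0x17→b5/s1 MISS; vc=[7,11,13]
#11 0xc→b3/s1 MISS; vc=[11,13,5]
#12 0x16→b5/s1 VC-HIT; vc=[11,13,3]
#13 0xd→b3/s1 VC-HIT; vc=[11,13,5]

VC = [11, 13, 5]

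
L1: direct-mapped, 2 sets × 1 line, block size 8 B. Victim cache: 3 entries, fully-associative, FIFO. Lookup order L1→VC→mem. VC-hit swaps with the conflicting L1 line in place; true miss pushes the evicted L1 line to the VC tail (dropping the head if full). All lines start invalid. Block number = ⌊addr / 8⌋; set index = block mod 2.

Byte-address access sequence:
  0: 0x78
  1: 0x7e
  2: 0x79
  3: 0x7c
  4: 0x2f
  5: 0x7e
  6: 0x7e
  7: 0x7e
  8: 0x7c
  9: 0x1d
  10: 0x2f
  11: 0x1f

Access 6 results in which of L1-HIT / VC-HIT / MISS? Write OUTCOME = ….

0: 0x78 (blk 15, set 1) → MISS  vc=[]
1: 0x7e (blk 15, set 1) → L1-HIT  vc=[]
2: 0x79 (blk 15, set 1) → L1-HIT  vc=[]
3: 0x7c (blk 15, set 1) → L1-HIT  vc=[]
4: 0x2f (blk 5, set 1) → MISS  vc=[15]
5: 0x7e (blk 15, set 1) → VC-HIT  vc=[5]
6: 0x7e (blk 15, set 1) → L1-HIT  vc=[5]
7: 0x7e (blk 15, set 1) → L1-HIT  vc=[5]
8: 0x7c (blk 15, set 1) → L1-HIT  vc=[5]
9: 0x1d (blk 3, set 1) → MISS  vc=[5, 15]
10: 0x2f (blk 5, set 1) → VC-HIT  vc=[3, 15]
11: 0x1f (blk 3, set 1) → VC-HIT  vc=[5, 15]

OUTCOME = L1-HIT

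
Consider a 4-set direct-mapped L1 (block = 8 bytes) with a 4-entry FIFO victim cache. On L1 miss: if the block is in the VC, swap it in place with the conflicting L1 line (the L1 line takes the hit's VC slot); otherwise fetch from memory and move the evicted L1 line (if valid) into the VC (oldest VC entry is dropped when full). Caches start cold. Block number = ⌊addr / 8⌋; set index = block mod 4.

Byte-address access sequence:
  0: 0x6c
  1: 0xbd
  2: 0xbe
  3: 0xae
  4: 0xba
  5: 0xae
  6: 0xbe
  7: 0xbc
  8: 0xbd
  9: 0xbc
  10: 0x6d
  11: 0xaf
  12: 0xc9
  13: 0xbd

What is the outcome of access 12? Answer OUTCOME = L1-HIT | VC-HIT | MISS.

#0 0x6c→b13/s1 MISS; vc=[]
#1 0xbd→b23/s3 MISS; vc=[]
#2 0xbe→b23/s3 L1-HIT; vc=[]
#3 0xae→b21/s1 MISS; vc=[13]
#4 0xba→b23/s3 L1-HIT; vc=[13]
#5 0xae→b21/s1 L1-HIT; vc=[13]
#6 0xbe→b23/s3 L1-HIT; vc=[13]
#7 0xbc→b23/s3 L1-HIT; vc=[13]
#8 0xbd→b23/s3 L1-HIT; vc=[13]
#9 0xbc→b23/s3 L1-HIT; vc=[13]
#10 0x6d→b13/s1 VC-HIT; vc=[21]
#11 0xaf→b21/s1 VC-HIT; vc=[13]
#12 0xc9→b25/s1 MISS; vc=[13,21]
#13 0xbd→b23/s3 L1-HIT; vc=[13,21]

OUTCOME = MISS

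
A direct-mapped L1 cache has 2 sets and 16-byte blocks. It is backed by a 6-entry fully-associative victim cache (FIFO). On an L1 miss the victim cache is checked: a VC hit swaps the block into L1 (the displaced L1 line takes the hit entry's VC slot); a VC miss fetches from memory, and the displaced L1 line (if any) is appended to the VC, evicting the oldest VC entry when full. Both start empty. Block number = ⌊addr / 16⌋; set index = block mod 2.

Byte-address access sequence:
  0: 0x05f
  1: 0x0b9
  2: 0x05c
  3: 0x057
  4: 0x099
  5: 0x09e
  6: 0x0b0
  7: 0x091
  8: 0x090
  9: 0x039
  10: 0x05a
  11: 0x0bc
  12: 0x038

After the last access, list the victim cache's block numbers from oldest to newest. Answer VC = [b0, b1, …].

0: 0x5f (blk 5, set 1) → MISS  vc=[]
1: 0xb9 (blk 11, set 1) → MISS  vc=[5]
2: 0x5c (blk 5, set 1) → VC-HIT  vc=[11]
3: 0x57 (blk 5, set 1) → L1-HIT  vc=[11]
4: 0x99 (blk 9, set 1) → MISS  vc=[11, 5]
5: 0x9e (blk 9, set 1) → L1-HIT  vc=[11, 5]
6: 0xb0 (blk 11, set 1) → VC-HIT  vc=[9, 5]
7: 0x91 (blk 9, set 1) → VC-HIT  vc=[11, 5]
8: 0x90 (blk 9, set 1) → L1-HIT  vc=[11, 5]
9: 0x39 (blk 3, set 1) → MISS  vc=[11, 5, 9]
10: 0x5a (blk 5, set 1) → VC-HIT  vc=[11, 3, 9]
11: 0xbc (blk 11, set 1) → VC-HIT  vc=[5, 3, 9]
12: 0x38 (blk 3, set 1) → VC-HIT  vc=[5, 11, 9]

VC = [5, 11, 9]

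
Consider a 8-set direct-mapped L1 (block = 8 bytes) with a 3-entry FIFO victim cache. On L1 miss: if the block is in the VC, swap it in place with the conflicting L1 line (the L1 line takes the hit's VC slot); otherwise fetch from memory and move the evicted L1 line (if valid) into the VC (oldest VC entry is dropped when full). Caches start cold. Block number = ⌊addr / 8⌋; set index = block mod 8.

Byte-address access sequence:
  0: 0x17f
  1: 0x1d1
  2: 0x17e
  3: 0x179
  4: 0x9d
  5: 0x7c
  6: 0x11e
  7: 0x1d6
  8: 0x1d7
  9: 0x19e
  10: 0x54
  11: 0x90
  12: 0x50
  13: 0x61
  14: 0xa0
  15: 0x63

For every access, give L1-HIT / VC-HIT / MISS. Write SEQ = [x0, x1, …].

SEQ = [MISS, MISS, L1-HIT, L1-HIT, MISS, MISS, MISS, L1-HIT, L1-HIT, MISS, MISS, MISS, VC-HIT, MISS, MISS, VC-HIT]

0: 0x17f (blk 47, set 7) → MISS  vc=[]
1: 0x1d1 (blk 58, set 2) → MISS  vc=[]
2: 0x17e (blk 47, set 7) → L1-HIT  vc=[]
3: 0x179 (blk 47, set 7) → L1-HIT  vc=[]
4: 0x9d (blk 19, set 3) → MISS  vc=[]
5: 0x7c (blk 15, set 7) → MISS  vc=[47]
6: 0x11e (blk 35, set 3) → MISS  vc=[47, 19]
7: 0x1d6 (blk 58, set 2) → L1-HIT  vc=[47, 19]
8: 0x1d7 (blk 58, set 2) → L1-HIT  vc=[47, 19]
9: 0x19e (blk 51, set 3) → MISS  vc=[47, 19, 35]
10: 0x54 (blk 10, set 2) → MISS  vc=[19, 35, 58]
11: 0x90 (blk 18, set 2) → MISS  vc=[35, 58, 10]
12: 0x50 (blk 10, set 2) → VC-HIT  vc=[35, 58, 18]
13: 0x61 (blk 12, set 4) → MISS  vc=[35, 58, 18]
14: 0xa0 (blk 20, set 4) → MISS  vc=[58, 18, 12]
15: 0x63 (blk 12, set 4) → VC-HIT  vc=[58, 18, 20]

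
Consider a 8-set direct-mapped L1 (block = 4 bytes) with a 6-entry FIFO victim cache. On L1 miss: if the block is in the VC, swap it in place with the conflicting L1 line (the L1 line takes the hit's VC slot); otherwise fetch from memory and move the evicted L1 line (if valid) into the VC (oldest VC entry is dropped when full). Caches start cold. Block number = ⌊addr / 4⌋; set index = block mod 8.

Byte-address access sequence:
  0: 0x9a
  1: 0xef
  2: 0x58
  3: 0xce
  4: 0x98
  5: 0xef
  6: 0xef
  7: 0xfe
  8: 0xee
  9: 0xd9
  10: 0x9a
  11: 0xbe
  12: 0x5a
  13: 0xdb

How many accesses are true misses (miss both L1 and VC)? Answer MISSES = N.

MISSES = 7

0: 0x9a (blk 38, set 6) → MISS  vc=[]
1: 0xef (blk 59, set 3) → MISS  vc=[]
2: 0x58 (blk 22, set 6) → MISS  vc=[38]
3: 0xce (blk 51, set 3) → MISS  vc=[38, 59]
4: 0x98 (blk 38, set 6) → VC-HIT  vc=[22, 59]
5: 0xef (blk 59, set 3) → VC-HIT  vc=[22, 51]
6: 0xef (blk 59, set 3) → L1-HIT  vc=[22, 51]
7: 0xfe (blk 63, set 7) → MISS  vc=[22, 51]
8: 0xee (blk 59, set 3) → L1-HIT  vc=[22, 51]
9: 0xd9 (blk 54, set 6) → MISS  vc=[22, 51, 38]
10: 0x9a (blk 38, set 6) → VC-HIT  vc=[22, 51, 54]
11: 0xbe (blk 47, set 7) → MISS  vc=[22, 51, 54, 63]
12: 0x5a (blk 22, set 6) → VC-HIT  vc=[38, 51, 54, 63]
13: 0xdb (blk 54, set 6) → VC-HIT  vc=[38, 51, 22, 63]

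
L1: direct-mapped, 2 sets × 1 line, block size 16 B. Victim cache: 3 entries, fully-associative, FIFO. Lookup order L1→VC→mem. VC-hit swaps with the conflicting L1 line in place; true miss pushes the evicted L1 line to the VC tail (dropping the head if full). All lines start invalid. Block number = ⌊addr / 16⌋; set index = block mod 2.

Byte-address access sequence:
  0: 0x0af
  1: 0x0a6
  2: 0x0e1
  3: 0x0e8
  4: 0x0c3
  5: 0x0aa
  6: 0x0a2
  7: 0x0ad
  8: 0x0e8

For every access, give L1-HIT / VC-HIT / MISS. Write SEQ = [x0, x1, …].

#0 0xaf→b10/s0 MISS; vc=[]
#1 0xa6→b10/s0 L1-HIT; vc=[]
#2 0xe1→b14/s0 MISS; vc=[10]
#3 0xe8→b14/s0 L1-HIT; vc=[10]
#4 0xc3→b12/s0 MISS; vc=[10,14]
#5 0xaa→b10/s0 VC-HIT; vc=[12,14]
#6 0xa2→b10/s0 L1-HIT; vc=[12,14]
#7 0xad→b10/s0 L1-HIT; vc=[12,14]
#8 0xe8→b14/s0 VC-HIT; vc=[12,10]

SEQ = [MISS, L1-HIT, MISS, L1-HIT, MISS, VC-HIT, L1-HIT, L1-HIT, VC-HIT]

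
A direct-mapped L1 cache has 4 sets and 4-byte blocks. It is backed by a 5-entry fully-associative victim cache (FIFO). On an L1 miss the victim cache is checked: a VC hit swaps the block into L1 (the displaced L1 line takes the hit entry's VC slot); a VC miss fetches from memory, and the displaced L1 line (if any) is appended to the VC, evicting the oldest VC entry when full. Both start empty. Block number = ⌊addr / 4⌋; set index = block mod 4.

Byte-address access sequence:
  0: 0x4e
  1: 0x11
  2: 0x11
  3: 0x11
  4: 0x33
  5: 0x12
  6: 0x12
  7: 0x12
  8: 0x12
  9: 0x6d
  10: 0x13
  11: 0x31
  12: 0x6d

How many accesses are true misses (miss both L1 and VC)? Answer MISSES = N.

MISSES = 4

  [0] addr=0x4e blk=19 s=3: MISS | VC []
  [1] addr=0x11 blk=4 s=0: MISS | VC []
  [2] addr=0x11 blk=4 s=0: L1-HIT | VC []
  [3] addr=0x11 blk=4 s=0: L1-HIT | VC []
  [4] addr=0x33 blk=12 s=0: MISS | VC [4]
  [5] addr=0x12 blk=4 s=0: VC-HIT | VC [12]
  [6] addr=0x12 blk=4 s=0: L1-HIT | VC [12]
  [7] addr=0x12 blk=4 s=0: L1-HIT | VC [12]
  [8] addr=0x12 blk=4 s=0: L1-HIT | VC [12]
  [9] addr=0x6d blk=27 s=3: MISS | VC [12, 19]
  [10] addr=0x13 blk=4 s=0: L1-HIT | VC [12, 19]
  [11] addr=0x31 blk=12 s=0: VC-HIT | VC [4, 19]
  [12] addr=0x6d blk=27 s=3: L1-HIT | VC [4, 19]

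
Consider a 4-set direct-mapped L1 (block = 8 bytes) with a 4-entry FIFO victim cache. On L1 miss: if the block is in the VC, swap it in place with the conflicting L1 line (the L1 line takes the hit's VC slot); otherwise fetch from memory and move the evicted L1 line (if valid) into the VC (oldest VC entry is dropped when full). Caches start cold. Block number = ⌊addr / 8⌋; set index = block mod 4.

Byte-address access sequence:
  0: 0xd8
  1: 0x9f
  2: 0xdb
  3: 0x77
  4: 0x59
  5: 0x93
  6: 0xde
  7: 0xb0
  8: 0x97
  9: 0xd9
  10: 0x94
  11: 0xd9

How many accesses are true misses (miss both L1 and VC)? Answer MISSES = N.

MISSES = 6

  [0] addr=0xd8 blk=27 s=3: MISS | VC []
  [1] addr=0x9f blk=19 s=3: MISS | VC [27]
  [2] addr=0xdb blk=27 s=3: VC-HIT | VC [19]
  [3] addr=0x77 blk=14 s=2: MISS | VC [19]
  [4] addr=0x59 blk=11 s=3: MISS | VC [19, 27]
  [5] addr=0x93 blk=18 s=2: MISS | VC [19, 27, 14]
  [6] addr=0xde blk=27 s=3: VC-HIT | VC [19, 11, 14]
  [7] addr=0xb0 blk=22 s=2: MISS | VC [19, 11, 14, 18]
  [8] addr=0x97 blk=18 s=2: VC-HIT | VC [19, 11, 14, 22]
  [9] addr=0xd9 blk=27 s=3: L1-HIT | VC [19, 11, 14, 22]
  [10] addr=0x94 blk=18 s=2: L1-HIT | VC [19, 11, 14, 22]
  [11] addr=0xd9 blk=27 s=3: L1-HIT | VC [19, 11, 14, 22]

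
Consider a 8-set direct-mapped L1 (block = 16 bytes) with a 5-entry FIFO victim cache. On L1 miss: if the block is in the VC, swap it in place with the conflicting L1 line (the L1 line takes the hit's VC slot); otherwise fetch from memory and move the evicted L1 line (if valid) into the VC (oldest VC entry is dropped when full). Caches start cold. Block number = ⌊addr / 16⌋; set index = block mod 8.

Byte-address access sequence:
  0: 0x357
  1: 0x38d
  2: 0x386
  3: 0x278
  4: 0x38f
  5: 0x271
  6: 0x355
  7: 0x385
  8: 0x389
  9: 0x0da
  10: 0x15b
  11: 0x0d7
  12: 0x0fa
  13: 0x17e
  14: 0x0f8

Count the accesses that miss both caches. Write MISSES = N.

  [0] addr=0x357 blk=53 s=5: MISS | VC []
  [1] addr=0x38d blk=56 s=0: MISS | VC []
  [2] addr=0x386 blk=56 s=0: L1-HIT | VC []
  [3] addr=0x278 blk=39 s=7: MISS | VC []
  [4] addr=0x38f blk=56 s=0: L1-HIT | VC []
  [5] addr=0x271 blk=39 s=7: L1-HIT | VC []
  [6] addr=0x355 blk=53 s=5: L1-HIT | VC []
  [7] addr=0x385 blk=56 s=0: L1-HIT | VC []
  [8] addr=0x389 blk=56 s=0: L1-HIT | VC []
  [9] addr=0xda blk=13 s=5: MISS | VC [53]
  [10] addr=0x15b blk=21 s=5: MISS | VC [53, 13]
  [11] addr=0xd7 blk=13 s=5: VC-HIT | VC [53, 21]
  [12] addr=0xfa blk=15 s=7: MISS | VC [53, 21, 39]
  [13] addr=0x17e blk=23 s=7: MISS | VC [53, 21, 39, 15]
  [14] addr=0xf8 blk=15 s=7: VC-HIT | VC [53, 21, 39, 23]

MISSES = 7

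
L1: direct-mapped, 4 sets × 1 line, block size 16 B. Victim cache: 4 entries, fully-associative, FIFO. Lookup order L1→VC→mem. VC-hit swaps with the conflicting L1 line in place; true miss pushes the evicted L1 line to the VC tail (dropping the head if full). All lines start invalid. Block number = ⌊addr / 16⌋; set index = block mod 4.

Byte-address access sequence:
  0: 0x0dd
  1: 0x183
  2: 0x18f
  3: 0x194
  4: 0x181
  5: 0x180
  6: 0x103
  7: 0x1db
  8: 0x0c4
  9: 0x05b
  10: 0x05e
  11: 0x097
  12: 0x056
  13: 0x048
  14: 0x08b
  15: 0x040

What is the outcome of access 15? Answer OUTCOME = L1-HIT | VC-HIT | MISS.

  [0] addr=0xdd blk=13 s=1: MISS | VC []
  [1] addr=0x183 blk=24 s=0: MISS | VC []
  [2] addr=0x18f blk=24 s=0: L1-HIT | VC []
  [3] addr=0x194 blk=25 s=1: MISS | VC [13]
  [4] addr=0x181 blk=24 s=0: L1-HIT | VC [13]
  [5] addr=0x180 blk=24 s=0: L1-HIT | VC [13]
  [6] addr=0x103 blk=16 s=0: MISS | VC [13, 24]
  [7] addr=0x1db blk=29 s=1: MISS | VC [13, 24, 25]
  [8] addr=0xc4 blk=12 s=0: MISS | VC [13, 24, 25, 16]
  [9] addr=0x5b blk=5 s=1: MISS | VC [24, 25, 16, 29]
  [10] addr=0x5e blk=5 s=1: L1-HIT | VC [24, 25, 16, 29]
  [11] addr=0x97 blk=9 s=1: MISS | VC [25, 16, 29, 5]
  [12] addr=0x56 blk=5 s=1: VC-HIT | VC [25, 16, 29, 9]
  [13] addr=0x48 blk=4 s=0: MISS | VC [16, 29, 9, 12]
  [14] addr=0x8b blk=8 s=0: MISS | VC [29, 9, 12, 4]
  [15] addr=0x40 blk=4 s=0: VC-HIT | VC [29, 9, 12, 8]

OUTCOME = VC-HIT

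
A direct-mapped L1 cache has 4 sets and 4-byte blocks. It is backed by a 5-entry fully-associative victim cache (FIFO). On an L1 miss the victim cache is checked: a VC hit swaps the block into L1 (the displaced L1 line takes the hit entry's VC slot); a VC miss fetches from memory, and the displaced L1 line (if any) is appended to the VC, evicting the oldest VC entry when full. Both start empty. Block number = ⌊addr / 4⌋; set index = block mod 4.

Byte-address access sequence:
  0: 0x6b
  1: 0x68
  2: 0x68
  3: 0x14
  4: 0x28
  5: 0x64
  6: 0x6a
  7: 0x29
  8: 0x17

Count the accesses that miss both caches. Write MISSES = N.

#0 0x6b→b26/s2 MISS; vc=[]
#1 0x68→b26/s2 L1-HIT; vc=[]
#2 0x68→b26/s2 L1-HIT; vc=[]
#3 0x14→b5/s1 MISS; vc=[]
#4 0x28→b10/s2 MISS; vc=[26]
#5 0x64→b25/s1 MISS; vc=[26,5]
#6 0x6a→b26/s2 VC-HIT; vc=[10,5]
#7 0x29→b10/s2 VC-HIT; vc=[26,5]
#8 0x17→b5/s1 VC-HIT; vc=[26,25]

MISSES = 4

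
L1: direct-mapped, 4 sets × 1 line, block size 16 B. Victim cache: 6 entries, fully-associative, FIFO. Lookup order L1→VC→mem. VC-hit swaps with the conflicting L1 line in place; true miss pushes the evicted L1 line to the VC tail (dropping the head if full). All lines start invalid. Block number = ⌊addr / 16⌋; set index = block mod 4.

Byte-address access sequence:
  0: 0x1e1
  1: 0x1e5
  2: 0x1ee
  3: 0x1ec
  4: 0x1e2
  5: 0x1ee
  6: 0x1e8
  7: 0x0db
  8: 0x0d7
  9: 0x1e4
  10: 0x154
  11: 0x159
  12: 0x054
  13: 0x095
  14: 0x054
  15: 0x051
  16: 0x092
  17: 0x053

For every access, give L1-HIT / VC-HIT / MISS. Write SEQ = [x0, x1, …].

SEQ = [MISS, L1-HIT, L1-HIT, L1-HIT, L1-HIT, L1-HIT, L1-HIT, MISS, L1-HIT, L1-HIT, MISS, L1-HIT, MISS, MISS, VC-HIT, L1-HIT, VC-HIT, VC-HIT]

#0 0x1e1→b30/s2 MISS; vc=[]
#1 0x1e5→b30/s2 L1-HIT; vc=[]
#2 0x1ee→b30/s2 L1-HIT; vc=[]
#3 0x1ec→b30/s2 L1-HIT; vc=[]
#4 0x1e2→b30/s2 L1-HIT; vc=[]
#5 0x1ee→b30/s2 L1-HIT; vc=[]
#6 0x1e8→b30/s2 L1-HIT; vc=[]
#7 0xdb→b13/s1 MISS; vc=[]
#8 0xd7→b13/s1 L1-HIT; vc=[]
#9 0x1e4→b30/s2 L1-HIT; vc=[]
#10 0x154→b21/s1 MISS; vc=[13]
#11 0x159→b21/s1 L1-HIT; vc=[13]
#12 0x54→b5/s1 MISS; vc=[13,21]
#13 0x95→b9/s1 MISS; vc=[13,21,5]
#14 0x54→b5/s1 VC-HIT; vc=[13,21,9]
#15 0x51→b5/s1 L1-HIT; vc=[13,21,9]
#16 0x92→b9/s1 VC-HIT; vc=[13,21,5]
#17 0x53→b5/s1 VC-HIT; vc=[13,21,9]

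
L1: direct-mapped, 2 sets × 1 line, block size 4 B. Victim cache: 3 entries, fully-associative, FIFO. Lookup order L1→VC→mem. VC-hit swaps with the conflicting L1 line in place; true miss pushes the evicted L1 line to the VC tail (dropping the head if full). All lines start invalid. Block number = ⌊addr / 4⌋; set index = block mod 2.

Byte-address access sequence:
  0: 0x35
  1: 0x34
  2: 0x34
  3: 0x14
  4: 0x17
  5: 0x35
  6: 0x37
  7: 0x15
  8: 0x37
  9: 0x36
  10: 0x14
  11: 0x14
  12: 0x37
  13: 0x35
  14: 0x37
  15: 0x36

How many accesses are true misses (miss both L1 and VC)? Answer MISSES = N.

MISSES = 2

  [0] addr=0x35 blk=13 s=1: MISS | VC []
  [1] addr=0x34 blk=13 s=1: L1-HIT | VC []
  [2] addr=0x34 blk=13 s=1: L1-HIT | VC []
  [3] addr=0x14 blk=5 s=1: MISS | VC [13]
  [4] addr=0x17 blk=5 s=1: L1-HIT | VC [13]
  [5] addr=0x35 blk=13 s=1: VC-HIT | VC [5]
  [6] addr=0x37 blk=13 s=1: L1-HIT | VC [5]
  [7] addr=0x15 blk=5 s=1: VC-HIT | VC [13]
  [8] addr=0x37 blk=13 s=1: VC-HIT | VC [5]
  [9] addr=0x36 blk=13 s=1: L1-HIT | VC [5]
  [10] addr=0x14 blk=5 s=1: VC-HIT | VC [13]
  [11] addr=0x14 blk=5 s=1: L1-HIT | VC [13]
  [12] addr=0x37 blk=13 s=1: VC-HIT | VC [5]
  [13] addr=0x35 blk=13 s=1: L1-HIT | VC [5]
  [14] addr=0x37 blk=13 s=1: L1-HIT | VC [5]
  [15] addr=0x36 blk=13 s=1: L1-HIT | VC [5]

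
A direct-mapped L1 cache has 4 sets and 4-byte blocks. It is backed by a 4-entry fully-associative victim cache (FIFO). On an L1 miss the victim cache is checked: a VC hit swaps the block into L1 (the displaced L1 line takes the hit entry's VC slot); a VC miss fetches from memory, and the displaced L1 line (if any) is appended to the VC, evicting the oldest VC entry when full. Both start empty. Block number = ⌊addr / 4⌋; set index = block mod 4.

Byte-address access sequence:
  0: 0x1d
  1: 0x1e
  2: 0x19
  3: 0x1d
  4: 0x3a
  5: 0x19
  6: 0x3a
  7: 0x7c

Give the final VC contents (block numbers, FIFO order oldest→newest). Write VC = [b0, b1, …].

#0 0x1d→b7/s3 MISS; vc=[]
#1 0x1e→b7/s3 L1-HIT; vc=[]
#2 0x19→b6/s2 MISS; vc=[]
#3 0x1d→b7/s3 L1-HIT; vc=[]
#4 0x3a→b14/s2 MISS; vc=[6]
#5 0x19→b6/s2 VC-HIT; vc=[14]
#6 0x3a→b14/s2 VC-HIT; vc=[6]
#7 0x7c→b31/s3 MISS; vc=[6,7]

VC = [6, 7]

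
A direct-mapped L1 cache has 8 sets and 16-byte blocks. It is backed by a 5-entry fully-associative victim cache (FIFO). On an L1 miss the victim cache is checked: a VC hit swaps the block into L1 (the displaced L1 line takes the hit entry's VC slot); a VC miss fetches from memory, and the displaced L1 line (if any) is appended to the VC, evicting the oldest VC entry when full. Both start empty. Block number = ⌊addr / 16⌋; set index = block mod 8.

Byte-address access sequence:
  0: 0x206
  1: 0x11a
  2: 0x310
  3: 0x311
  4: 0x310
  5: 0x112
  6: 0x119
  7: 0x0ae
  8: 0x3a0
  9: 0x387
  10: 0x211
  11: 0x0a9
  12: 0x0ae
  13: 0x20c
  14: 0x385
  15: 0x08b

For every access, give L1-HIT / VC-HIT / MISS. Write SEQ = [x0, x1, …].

SEQ = [MISS, MISS, MISS, L1-HIT, L1-HIT, VC-HIT, L1-HIT, MISS, MISS, MISS, MISS, VC-HIT, L1-HIT, VC-HIT, VC-HIT, MISS]

  [0] addr=0x206 blk=32 s=0: MISS | VC []
  [1] addr=0x11a blk=17 s=1: MISS | VC []
  [2] addr=0x310 blk=49 s=1: MISS | VC [17]
  [3] addr=0x311 blk=49 s=1: L1-HIT | VC [17]
  [4] addr=0x310 blk=49 s=1: L1-HIT | VC [17]
  [5] addr=0x112 blk=17 s=1: VC-HIT | VC [49]
  [6] addr=0x119 blk=17 s=1: L1-HIT | VC [49]
  [7] addr=0xae blk=10 s=2: MISS | VC [49]
  [8] addr=0x3a0 blk=58 s=2: MISS | VC [49, 10]
  [9] addr=0x387 blk=56 s=0: MISS | VC [49, 10, 32]
  [10] addr=0x211 blk=33 s=1: MISS | VC [49, 10, 32, 17]
  [11] addr=0xa9 blk=10 s=2: VC-HIT | VC [49, 58, 32, 17]
  [12] addr=0xae blk=10 s=2: L1-HIT | VC [49, 58, 32, 17]
  [13] addr=0x20c blk=32 s=0: VC-HIT | VC [49, 58, 56, 17]
  [14] addr=0x385 blk=56 s=0: VC-HIT | VC [49, 58, 32, 17]
  [15] addr=0x8b blk=8 s=0: MISS | VC [49, 58, 32, 17, 56]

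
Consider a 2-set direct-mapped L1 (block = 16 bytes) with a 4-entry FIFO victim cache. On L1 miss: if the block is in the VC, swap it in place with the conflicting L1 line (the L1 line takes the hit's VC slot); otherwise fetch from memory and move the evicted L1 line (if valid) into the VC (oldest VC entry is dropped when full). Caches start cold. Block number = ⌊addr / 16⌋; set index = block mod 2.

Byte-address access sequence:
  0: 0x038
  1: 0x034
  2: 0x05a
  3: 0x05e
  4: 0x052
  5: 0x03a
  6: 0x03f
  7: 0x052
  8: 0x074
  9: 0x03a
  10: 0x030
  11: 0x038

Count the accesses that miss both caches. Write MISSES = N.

  [0] addr=0x38 blk=3 s=1: MISS | VC []
  [1] addr=0x34 blk=3 s=1: L1-HIT | VC []
  [2] addr=0x5a blk=5 s=1: MISS | VC [3]
  [3] addr=0x5e blk=5 s=1: L1-HIT | VC [3]
  [4] addr=0x52 blk=5 s=1: L1-HIT | VC [3]
  [5] addr=0x3a blk=3 s=1: VC-HIT | VC [5]
  [6] addr=0x3f blk=3 s=1: L1-HIT | VC [5]
  [7] addr=0x52 blk=5 s=1: VC-HIT | VC [3]
  [8] addr=0x74 blk=7 s=1: MISS | VC [3, 5]
  [9] addr=0x3a blk=3 s=1: VC-HIT | VC [7, 5]
  [10] addr=0x30 blk=3 s=1: L1-HIT | VC [7, 5]
  [11] addr=0x38 blk=3 s=1: L1-HIT | VC [7, 5]

MISSES = 3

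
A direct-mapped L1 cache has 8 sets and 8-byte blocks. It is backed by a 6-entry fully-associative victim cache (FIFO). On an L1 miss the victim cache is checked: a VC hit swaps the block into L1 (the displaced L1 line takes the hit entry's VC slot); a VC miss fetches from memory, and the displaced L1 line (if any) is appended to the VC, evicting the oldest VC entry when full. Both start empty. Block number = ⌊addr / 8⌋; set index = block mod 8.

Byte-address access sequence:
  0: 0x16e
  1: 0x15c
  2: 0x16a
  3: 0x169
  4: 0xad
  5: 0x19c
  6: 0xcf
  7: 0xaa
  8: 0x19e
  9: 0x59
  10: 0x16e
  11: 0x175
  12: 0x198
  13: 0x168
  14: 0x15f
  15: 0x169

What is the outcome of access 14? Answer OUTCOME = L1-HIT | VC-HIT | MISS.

0: 0x16e (blk 45, set 5) → MISS  vc=[]
1: 0x15c (blk 43, set 3) → MISS  vc=[]
2: 0x16a (blk 45, set 5) → L1-HIT  vc=[]
3: 0x169 (blk 45, set 5) → L1-HIT  vc=[]
4: 0xad (blk 21, set 5) → MISS  vc=[45]
5: 0x19c (blk 51, set 3) → MISS  vc=[45, 43]
6: 0xcf (blk 25, set 1) → MISS  vc=[45, 43]
7: 0xaa (blk 21, set 5) → L1-HIT  vc=[45, 43]
8: 0x19e (blk 51, set 3) → L1-HIT  vc=[45, 43]
9: 0x59 (blk 11, set 3) → MISS  vc=[45, 43, 51]
10: 0x16e (blk 45, set 5) → VC-HIT  vc=[21, 43, 51]
11: 0x175 (blk 46, set 6) → MISS  vc=[21, 43, 51]
12: 0x198 (blk 51, set 3) → VC-HIT  vc=[21, 43, 11]
13: 0x168 (blk 45, set 5) → L1-HIT  vc=[21, 43, 11]
14: 0x15f (blk 43, set 3) → VC-HIT  vc=[21, 51, 11]
15: 0x169 (blk 45, set 5) → L1-HIT  vc=[21, 51, 11]

OUTCOME = VC-HIT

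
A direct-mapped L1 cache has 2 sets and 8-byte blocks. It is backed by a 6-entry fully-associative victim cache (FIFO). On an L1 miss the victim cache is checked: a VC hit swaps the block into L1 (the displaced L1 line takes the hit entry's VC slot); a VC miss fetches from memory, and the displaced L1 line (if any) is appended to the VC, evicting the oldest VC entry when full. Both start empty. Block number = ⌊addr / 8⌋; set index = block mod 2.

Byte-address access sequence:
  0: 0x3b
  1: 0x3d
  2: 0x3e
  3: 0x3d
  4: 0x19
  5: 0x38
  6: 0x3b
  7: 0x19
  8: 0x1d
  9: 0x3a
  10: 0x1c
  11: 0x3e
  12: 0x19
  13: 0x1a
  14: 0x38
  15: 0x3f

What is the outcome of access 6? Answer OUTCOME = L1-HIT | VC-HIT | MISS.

OUTCOME = L1-HIT

#0 0x3b→b7/s1 MISS; vc=[]
#1 0x3d→b7/s1 L1-HIT; vc=[]
#2 0x3e→b7/s1 L1-HIT; vc=[]
#3 0x3d→b7/s1 L1-HIT; vc=[]
#4 0x19→b3/s1 MISS; vc=[7]
#5 0x38→b7/s1 VC-HIT; vc=[3]
#6 0x3b→b7/s1 L1-HIT; vc=[3]
#7 0x19→b3/s1 VC-HIT; vc=[7]
#8 0x1d→b3/s1 L1-HIT; vc=[7]
#9 0x3a→b7/s1 VC-HIT; vc=[3]
#10 0x1c→b3/s1 VC-HIT; vc=[7]
#11 0x3e→b7/s1 VC-HIT; vc=[3]
#12 0x19→b3/s1 VC-HIT; vc=[7]
#13 0x1a→b3/s1 L1-HIT; vc=[7]
#14 0x38→b7/s1 VC-HIT; vc=[3]
#15 0x3f→b7/s1 L1-HIT; vc=[3]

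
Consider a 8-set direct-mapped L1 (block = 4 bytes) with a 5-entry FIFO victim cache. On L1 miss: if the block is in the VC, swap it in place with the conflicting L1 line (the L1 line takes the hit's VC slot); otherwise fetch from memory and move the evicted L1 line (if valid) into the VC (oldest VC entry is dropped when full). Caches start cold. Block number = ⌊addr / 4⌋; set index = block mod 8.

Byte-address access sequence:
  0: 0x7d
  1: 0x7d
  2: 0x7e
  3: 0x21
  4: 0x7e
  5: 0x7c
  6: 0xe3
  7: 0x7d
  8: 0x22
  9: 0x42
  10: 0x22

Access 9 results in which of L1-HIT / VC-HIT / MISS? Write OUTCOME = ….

OUTCOME = MISS

  [0] addr=0x7d blk=31 s=7: MISS | VC []
  [1] addr=0x7d blk=31 s=7: L1-HIT | VC []
  [2] addr=0x7e blk=31 s=7: L1-HIT | VC []
  [3] addr=0x21 blk=8 s=0: MISS | VC []
  [4] addr=0x7e blk=31 s=7: L1-HIT | VC []
  [5] addr=0x7c blk=31 s=7: L1-HIT | VC []
  [6] addr=0xe3 blk=56 s=0: MISS | VC [8]
  [7] addr=0x7d blk=31 s=7: L1-HIT | VC [8]
  [8] addr=0x22 blk=8 s=0: VC-HIT | VC [56]
  [9] addr=0x42 blk=16 s=0: MISS | VC [56, 8]
  [10] addr=0x22 blk=8 s=0: VC-HIT | VC [56, 16]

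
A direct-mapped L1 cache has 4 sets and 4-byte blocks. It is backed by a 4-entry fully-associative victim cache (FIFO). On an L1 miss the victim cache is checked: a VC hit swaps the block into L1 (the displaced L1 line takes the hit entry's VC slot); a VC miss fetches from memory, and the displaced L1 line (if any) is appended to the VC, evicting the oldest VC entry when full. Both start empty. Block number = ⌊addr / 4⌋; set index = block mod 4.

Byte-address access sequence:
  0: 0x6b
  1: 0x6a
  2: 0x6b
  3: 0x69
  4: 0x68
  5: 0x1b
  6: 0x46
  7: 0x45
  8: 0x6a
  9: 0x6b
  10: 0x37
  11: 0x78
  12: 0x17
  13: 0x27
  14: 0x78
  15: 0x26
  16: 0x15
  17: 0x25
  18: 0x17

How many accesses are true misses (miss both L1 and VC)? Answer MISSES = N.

#0 0x6b→b26/s2 MISS; vc=[]
#1 0x6a→b26/s2 L1-HIT; vc=[]
#2 0x6b→b26/s2 L1-HIT; vc=[]
#3 0x69→b26/s2 L1-HIT; vc=[]
#4 0x68→b26/s2 L1-HIT; vc=[]
#5 0x1b→b6/s2 MISS; vc=[26]
#6 0x46→b17/s1 MISS; vc=[26]
#7 0x45→b17/s1 L1-HIT; vc=[26]
#8 0x6a→b26/s2 VC-HIT; vc=[6]
#9 0x6b→b26/s2 L1-HIT; vc=[6]
#10 0x37→b13/s1 MISS; vc=[6,17]
#11 0x78→b30/s2 MISS; vc=[6,17,26]
#12 0x17→b5/s1 MISS; vc=[6,17,26,13]
#13 0x27→b9/s1 MISS; vc=[17,26,13,5]
#14 0x78→b30/s2 L1-HIT; vc=[17,26,13,5]
#15 0x26→b9/s1 L1-HIT; vc=[17,26,13,5]
#16 0x15→b5/s1 VC-HIT; vc=[17,26,13,9]
#17 0x25→b9/s1 VC-HIT; vc=[17,26,13,5]
#18 0x17→b5/s1 VC-HIT; vc=[17,26,13,9]

MISSES = 7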